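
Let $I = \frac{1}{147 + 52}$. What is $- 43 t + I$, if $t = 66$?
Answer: $- \frac{564761}{199} \approx -2838.0$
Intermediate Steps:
$I = \frac{1}{199} \approx 0.0050251$
$- 43 t + I = \left(-43\right) 66 + \frac{1}{199} = -2838 + \frac{1}{199} = - \frac{564761}{199}$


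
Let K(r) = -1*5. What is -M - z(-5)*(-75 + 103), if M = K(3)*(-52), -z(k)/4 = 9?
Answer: 748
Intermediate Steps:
z(k) = -36 (z(k) = -4*9 = -36)
K(r) = -5
M = 260 (M = -5*(-52) = 260)
-M - z(-5)*(-75 + 103) = -1*260 - (-36)*(-75 + 103) = -260 - (-36)*28 = -260 - 1*(-1008) = -260 + 1008 = 748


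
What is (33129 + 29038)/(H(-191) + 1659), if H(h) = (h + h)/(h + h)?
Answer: 749/20 ≈ 37.450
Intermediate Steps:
H(h) = 1 (H(h) = (2*h)/((2*h)) = (2*h)*(1/(2*h)) = 1)
(33129 + 29038)/(H(-191) + 1659) = (33129 + 29038)/(1 + 1659) = 62167/1660 = 62167*(1/1660) = 749/20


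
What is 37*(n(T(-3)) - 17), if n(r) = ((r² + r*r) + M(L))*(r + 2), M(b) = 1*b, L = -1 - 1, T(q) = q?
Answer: -1221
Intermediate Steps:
L = -2
M(b) = b
n(r) = (-2 + 2*r²)*(2 + r) (n(r) = ((r² + r*r) - 2)*(r + 2) = ((r² + r²) - 2)*(2 + r) = (2*r² - 2)*(2 + r) = (-2 + 2*r²)*(2 + r))
37*(n(T(-3)) - 17) = 37*((-4 - 2*(-3) + 2*(-3)³ + 4*(-3)²) - 17) = 37*((-4 + 6 + 2*(-27) + 4*9) - 17) = 37*((-4 + 6 - 54 + 36) - 17) = 37*(-16 - 17) = 37*(-33) = -1221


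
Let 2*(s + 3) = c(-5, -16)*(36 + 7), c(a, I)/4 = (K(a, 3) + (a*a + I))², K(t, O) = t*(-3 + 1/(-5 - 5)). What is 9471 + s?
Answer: 122179/2 ≈ 61090.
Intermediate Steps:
K(t, O) = -31*t/10 (K(t, O) = t*(-3 + 1/(-10)) = t*(-3 - ⅒) = t*(-31/10) = -31*t/10)
c(a, I) = 4*(I + a² - 31*a/10)² (c(a, I) = 4*(-31*a/10 + (a*a + I))² = 4*(-31*a/10 + (a² + I))² = 4*(-31*a/10 + (I + a²))² = 4*(I + a² - 31*a/10)²)
s = 103237/2 (s = -3 + (((-31*(-5) + 10*(-16) + 10*(-5)²)²/25)*(36 + 7))/2 = -3 + (((155 - 160 + 10*25)²/25)*43)/2 = -3 + (((155 - 160 + 250)²/25)*43)/2 = -3 + (((1/25)*245²)*43)/2 = -3 + (((1/25)*60025)*43)/2 = -3 + (2401*43)/2 = -3 + (½)*103243 = -3 + 103243/2 = 103237/2 ≈ 51619.)
9471 + s = 9471 + 103237/2 = 122179/2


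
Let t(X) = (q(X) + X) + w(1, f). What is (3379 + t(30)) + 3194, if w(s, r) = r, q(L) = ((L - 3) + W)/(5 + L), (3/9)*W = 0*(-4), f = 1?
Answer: 231167/35 ≈ 6604.8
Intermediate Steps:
W = 0 (W = 3*(0*(-4)) = 3*0 = 0)
q(L) = (-3 + L)/(5 + L) (q(L) = ((L - 3) + 0)/(5 + L) = ((-3 + L) + 0)/(5 + L) = (-3 + L)/(5 + L))
t(X) = 1 + X + (-3 + X)/(5 + X) (t(X) = ((-3 + X)/(5 + X) + X) + 1 = (X + (-3 + X)/(5 + X)) + 1 = 1 + X + (-3 + X)/(5 + X))
(3379 + t(30)) + 3194 = (3379 + (2 + 30² + 7*30)/(5 + 30)) + 3194 = (3379 + (2 + 900 + 210)/35) + 3194 = (3379 + (1/35)*1112) + 3194 = (3379 + 1112/35) + 3194 = 119377/35 + 3194 = 231167/35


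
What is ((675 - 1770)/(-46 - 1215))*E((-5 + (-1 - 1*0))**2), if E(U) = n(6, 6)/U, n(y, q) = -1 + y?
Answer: 1825/15132 ≈ 0.12061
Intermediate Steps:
E(U) = 5/U (E(U) = (-1 + 6)/U = 5/U)
((675 - 1770)/(-46 - 1215))*E((-5 + (-1 - 1*0))**2) = ((675 - 1770)/(-46 - 1215))*(5/((-5 + (-1 - 1*0))**2)) = (-1095/(-1261))*(5/((-5 + (-1 + 0))**2)) = (-1095*(-1/1261))*(5/((-5 - 1)**2)) = 1095*(5/((-6)**2))/1261 = 1095*(5/36)/1261 = 1095*(5*(1/36))/1261 = (1095/1261)*(5/36) = 1825/15132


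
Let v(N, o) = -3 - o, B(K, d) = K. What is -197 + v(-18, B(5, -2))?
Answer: -205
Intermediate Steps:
-197 + v(-18, B(5, -2)) = -197 + (-3 - 1*5) = -197 + (-3 - 5) = -197 - 8 = -205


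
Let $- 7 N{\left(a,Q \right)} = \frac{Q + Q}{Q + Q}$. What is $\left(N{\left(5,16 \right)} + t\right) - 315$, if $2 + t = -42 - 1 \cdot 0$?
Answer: $- \frac{2514}{7} \approx -359.14$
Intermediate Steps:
$N{\left(a,Q \right)} = - \frac{1}{7}$ ($N{\left(a,Q \right)} = - \frac{\left(Q + Q\right) \frac{1}{Q + Q}}{7} = - \frac{2 Q \frac{1}{2 Q}}{7} = \left(- \frac{1}{7}\right) 1 = - \frac{1}{7}$)
$t = -44$ ($t = -2 - \left(42 + 1 \cdot 0\right) = -2 - 42 = -44$)
$\left(N{\left(5,16 \right)} + t\right) - 315 = \left(- \frac{1}{7} - 44\right) - 315 = - \frac{309}{7} - 315 = - \frac{2514}{7}$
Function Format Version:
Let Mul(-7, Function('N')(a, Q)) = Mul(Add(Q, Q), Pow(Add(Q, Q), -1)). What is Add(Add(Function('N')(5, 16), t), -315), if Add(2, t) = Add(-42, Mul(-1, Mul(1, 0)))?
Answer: Rational(-2514, 7) ≈ -359.14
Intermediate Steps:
Function('N')(a, Q) = Rational(-1, 7) (Function('N')(a, Q) = Mul(Rational(-1, 7), Mul(Add(Q, Q), Pow(Add(Q, Q), -1))) = Mul(Rational(-1, 7), Mul(Mul(2, Q), Pow(Mul(2, Q), -1))) = Mul(Rational(-1, 7), Mul(Mul(2, Q), Mul(Rational(1, 2), Pow(Q, -1)))) = Mul(Rational(-1, 7), 1) = Rational(-1, 7))
t = -44 (t = Add(-2, Add(-42, Mul(-1, Mul(1, 0)))) = Add(-2, Add(-42, Mul(-1, 0))) = Add(-2, Add(-42, 0)) = Add(-2, -42) = -44)
Add(Add(Function('N')(5, 16), t), -315) = Add(Add(Rational(-1, 7), -44), -315) = Add(Rational(-309, 7), -315) = Rational(-2514, 7)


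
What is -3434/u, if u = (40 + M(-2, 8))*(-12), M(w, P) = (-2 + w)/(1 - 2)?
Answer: 1717/264 ≈ 6.5038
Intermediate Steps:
M(w, P) = 2 - w (M(w, P) = (-2 + w)/(-1) = (-2 + w)*(-1) = 2 - w)
u = -528 (u = (40 + (2 - 1*(-2)))*(-12) = (40 + (2 + 2))*(-12) = (40 + 4)*(-12) = 44*(-12) = -528)
-3434/u = -3434/(-528) = -3434*(-1/528) = 1717/264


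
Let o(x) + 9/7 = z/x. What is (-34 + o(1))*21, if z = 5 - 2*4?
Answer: -804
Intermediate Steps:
z = -3 (z = 5 - 8 = -3)
o(x) = -9/7 - 3/x
(-34 + o(1))*21 = (-34 + (-9/7 - 3/1))*21 = (-34 + (-9/7 - 3*1))*21 = (-34 + (-9/7 - 3))*21 = (-34 - 30/7)*21 = -268/7*21 = -804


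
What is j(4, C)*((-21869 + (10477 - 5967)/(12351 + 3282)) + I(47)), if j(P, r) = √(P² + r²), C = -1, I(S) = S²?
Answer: -307340270*√17/15633 ≈ -81059.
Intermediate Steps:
j(4, C)*((-21869 + (10477 - 5967)/(12351 + 3282)) + I(47)) = √(4² + (-1)²)*((-21869 + (10477 - 5967)/(12351 + 3282)) + 47²) = √(16 + 1)*((-21869 + 4510/15633) + 2209) = √17*((-21869 + 4510*(1/15633)) + 2209) = √17*((-21869 + 4510/15633) + 2209) = √17*(-341873567/15633 + 2209) = √17*(-307340270/15633) = -307340270*√17/15633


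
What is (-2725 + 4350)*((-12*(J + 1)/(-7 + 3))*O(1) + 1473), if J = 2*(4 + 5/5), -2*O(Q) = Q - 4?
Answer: 4948125/2 ≈ 2.4741e+6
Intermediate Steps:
O(Q) = 2 - Q/2 (O(Q) = -(Q - 4)/2 = -(-4 + Q)/2 = 2 - Q/2)
J = 10 (J = 2*(4 + 5*(⅕)) = 2*(4 + 1) = 2*5 = 10)
(-2725 + 4350)*((-12*(J + 1)/(-7 + 3))*O(1) + 1473) = (-2725 + 4350)*((-12*(10 + 1)/(-7 + 3))*(2 - ½*1) + 1473) = 1625*((-132/(-4))*(2 - ½) + 1473) = 1625*(-132*(-1)/4*(3/2) + 1473) = 1625*(-12*(-11/4)*(3/2) + 1473) = 1625*(33*(3/2) + 1473) = 1625*(99/2 + 1473) = 1625*(3045/2) = 4948125/2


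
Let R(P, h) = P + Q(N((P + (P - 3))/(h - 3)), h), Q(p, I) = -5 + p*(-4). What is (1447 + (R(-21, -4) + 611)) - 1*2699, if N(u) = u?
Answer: -4849/7 ≈ -692.71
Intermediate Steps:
Q(p, I) = -5 - 4*p
R(P, h) = -5 + P - 4*(-3 + 2*P)/(-3 + h) (R(P, h) = P + (-5 - 4*(P + (P - 3))/(h - 3)) = P + (-5 - 4*(P + (-3 + P))/(-3 + h)) = P + (-5 - 4*(-3 + 2*P)/(-3 + h)) = -5 + P - 4*(-3 + 2*P)/(-3 + h))
(1447 + (R(-21, -4) + 611)) - 1*2699 = (1447 + ((12 - 8*(-21) + (-5 - 21)*(-3 - 4))/(-3 - 4) + 611)) - 1*2699 = (1447 + ((12 + 168 - 26*(-7))/(-7) + 611)) - 2699 = (1447 + (-(12 + 168 + 182)/7 + 611)) - 2699 = (1447 + (-⅐*362 + 611)) - 2699 = (1447 + (-362/7 + 611)) - 2699 = (1447 + 3915/7) - 2699 = 14044/7 - 2699 = -4849/7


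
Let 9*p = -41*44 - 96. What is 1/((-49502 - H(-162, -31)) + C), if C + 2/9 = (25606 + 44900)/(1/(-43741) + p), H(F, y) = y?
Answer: -747971181/37252852749695 ≈ -2.0078e-5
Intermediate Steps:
p = -1900/9 (p = (-41*44 - 96)/9 = (-1804 - 96)/9 = (1/9)*(-1900) = -1900/9 ≈ -211.11)
C = -249970454444/747971181 (C = -2/9 + (25606 + 44900)/(1/(-43741) - 1900/9) = -2/9 + 70506/(-1/43741 - 1900/9) = -2/9 + 70506/(-83107909/393669) = -2/9 + 70506*(-393669/83107909) = -2/9 - 27756026514/83107909 = -249970454444/747971181 ≈ -334.20)
1/((-49502 - H(-162, -31)) + C) = 1/((-49502 - 1*(-31)) - 249970454444/747971181) = 1/((-49502 + 31) - 249970454444/747971181) = 1/(-49471 - 249970454444/747971181) = 1/(-37252852749695/747971181) = -747971181/37252852749695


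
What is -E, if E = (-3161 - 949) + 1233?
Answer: 2877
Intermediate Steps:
E = -2877 (E = -4110 + 1233 = -2877)
-E = -1*(-2877) = 2877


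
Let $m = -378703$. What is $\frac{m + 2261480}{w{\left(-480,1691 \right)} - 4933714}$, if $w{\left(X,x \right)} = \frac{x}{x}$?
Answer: $- \frac{1882777}{4933713} \approx -0.38161$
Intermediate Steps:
$w{\left(X,x \right)} = 1$
$\frac{m + 2261480}{w{\left(-480,1691 \right)} - 4933714} = \frac{-378703 + 2261480}{1 - 4933714} = \frac{1882777}{-4933713} = 1882777 \left(- \frac{1}{4933713}\right) = - \frac{1882777}{4933713}$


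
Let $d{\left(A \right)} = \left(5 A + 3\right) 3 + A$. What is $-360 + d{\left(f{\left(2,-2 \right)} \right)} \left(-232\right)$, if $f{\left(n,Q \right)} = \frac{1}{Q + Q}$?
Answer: $-1520$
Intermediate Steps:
$f{\left(n,Q \right)} = \frac{1}{2 Q}$
$d{\left(A \right)} = 9 + 16 A$ ($d{\left(A \right)} = \left(3 + 5 A\right) 3 + A = \left(9 + 15 A\right) + A = 9 + 16 A$)
$-360 + d{\left(f{\left(2,-2 \right)} \right)} \left(-232\right) = -360 + \left(9 + 16 \frac{1}{2 \left(-2\right)}\right) \left(-232\right) = -360 + \left(9 + 16 \cdot \frac{1}{2} \left(- \frac{1}{2}\right)\right) \left(-232\right) = -360 + \left(9 + 16 \left(- \frac{1}{4}\right)\right) \left(-232\right) = -360 + \left(9 - 4\right) \left(-232\right) = -360 + 5 \left(-232\right) = -360 - 1160 = -1520$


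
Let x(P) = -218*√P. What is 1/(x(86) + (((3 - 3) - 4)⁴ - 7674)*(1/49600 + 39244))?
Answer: -179045519651663200/52122297908734525018825481 + 134078720000*√86/52122297908734525018825481 ≈ -3.4351e-9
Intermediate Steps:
1/(x(86) + (((3 - 3) - 4)⁴ - 7674)*(1/49600 + 39244)) = 1/(-218*√86 + (((3 - 3) - 4)⁴ - 7674)*(1/49600 + 39244)) = 1/(-218*√86 + ((0 - 4)⁴ - 7674)*(1/49600 + 39244)) = 1/(-218*√86 + ((-4)⁴ - 7674)*(1946502401/49600)) = 1/(-218*√86 + (256 - 7674)*(1946502401/49600)) = 1/(-218*√86 - 7418*1946502401/49600) = 1/(-218*√86 - 7219577405309/24800) = 1/(-7219577405309/24800 - 218*√86)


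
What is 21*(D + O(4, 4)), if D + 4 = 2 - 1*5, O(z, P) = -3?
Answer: -210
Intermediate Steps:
D = -7 (D = -4 + (2 - 1*5) = -4 + (2 - 5) = -4 - 3 = -7)
21*(D + O(4, 4)) = 21*(-7 - 3) = 21*(-10) = -210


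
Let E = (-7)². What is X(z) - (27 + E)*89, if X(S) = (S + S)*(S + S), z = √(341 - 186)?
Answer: -6144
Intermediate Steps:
z = √155 ≈ 12.450
X(S) = 4*S² (X(S) = (2*S)*(2*S) = 4*S²)
E = 49
X(z) - (27 + E)*89 = 4*(√155)² - (27 + 49)*89 = 4*155 - 76*89 = 620 - 1*6764 = 620 - 6764 = -6144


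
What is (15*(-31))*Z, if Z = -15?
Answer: 6975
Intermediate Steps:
(15*(-31))*Z = (15*(-31))*(-15) = -465*(-15) = 6975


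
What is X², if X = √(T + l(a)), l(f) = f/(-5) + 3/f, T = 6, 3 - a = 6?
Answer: 28/5 ≈ 5.6000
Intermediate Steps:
a = -3 (a = 3 - 1*6 = 3 - 6 = -3)
l(f) = 3/f - f/5 (l(f) = f*(-⅕) + 3/f = -f/5 + 3/f = 3/f - f/5)
X = 2*√35/5 (X = √(6 + (3/(-3) - ⅕*(-3))) = √(6 + (3*(-⅓) + ⅗)) = √(6 + (-1 + ⅗)) = √(6 - ⅖) = √(28/5) = 2*√35/5 ≈ 2.3664)
X² = (2*√35/5)² = 28/5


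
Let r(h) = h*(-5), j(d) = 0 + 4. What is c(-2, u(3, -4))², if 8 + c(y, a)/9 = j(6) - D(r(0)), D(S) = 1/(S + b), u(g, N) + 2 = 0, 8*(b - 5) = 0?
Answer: 35721/25 ≈ 1428.8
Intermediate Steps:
b = 5 (b = 5 + (⅛)*0 = 5 + 0 = 5)
u(g, N) = -2 (u(g, N) = -2 + 0 = -2)
j(d) = 4
r(h) = -5*h
D(S) = 1/(5 + S) (D(S) = 1/(S + 5) = 1/(5 + S))
c(y, a) = -189/5 (c(y, a) = -72 + 9*(4 - 1/(5 - 5*0)) = -72 + 9*(4 - 1/(5 + 0)) = -72 + 9*(4 - 1/5) = -72 + 9*(4 - 1*⅕) = -72 + 9*(4 - ⅕) = -72 + 9*(19/5) = -72 + 171/5 = -189/5)
c(-2, u(3, -4))² = (-189/5)² = 35721/25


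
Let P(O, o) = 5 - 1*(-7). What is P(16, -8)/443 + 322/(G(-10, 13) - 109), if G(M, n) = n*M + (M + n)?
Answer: -69907/52274 ≈ -1.3373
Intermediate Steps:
P(O, o) = 12 (P(O, o) = 5 + 7 = 12)
G(M, n) = M + n + M*n (G(M, n) = M*n + (M + n) = M + n + M*n)
P(16, -8)/443 + 322/(G(-10, 13) - 109) = 12/443 + 322/((-10 + 13 - 10*13) - 109) = 12*(1/443) + 322/((-10 + 13 - 130) - 109) = 12/443 + 322/(-127 - 109) = 12/443 + 322/(-236) = 12/443 + 322*(-1/236) = 12/443 - 161/118 = -69907/52274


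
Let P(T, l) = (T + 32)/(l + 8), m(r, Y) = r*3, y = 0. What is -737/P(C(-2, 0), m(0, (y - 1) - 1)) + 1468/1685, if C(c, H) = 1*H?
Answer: -1235973/6740 ≈ -183.38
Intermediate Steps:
C(c, H) = H
m(r, Y) = 3*r
P(T, l) = (32 + T)/(8 + l)
-737/P(C(-2, 0), m(0, (y - 1) - 1)) + 1468/1685 = -737*(8 + 3*0)/(32 + 0) + 1468/1685 = -737/(32/(8 + 0)) + 1468*(1/1685) = -737/(32/8) + 1468/1685 = -737/((⅛)*32) + 1468/1685 = -737/4 + 1468/1685 = -1235973/6740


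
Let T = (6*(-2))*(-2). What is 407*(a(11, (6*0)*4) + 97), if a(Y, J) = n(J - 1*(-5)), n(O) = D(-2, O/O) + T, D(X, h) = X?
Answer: 48433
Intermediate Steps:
T = 24 (T = -12*(-2) = 24)
n(O) = 22 (n(O) = -2 + 24 = 22)
a(Y, J) = 22
407*(a(11, (6*0)*4) + 97) = 407*(22 + 97) = 407*119 = 48433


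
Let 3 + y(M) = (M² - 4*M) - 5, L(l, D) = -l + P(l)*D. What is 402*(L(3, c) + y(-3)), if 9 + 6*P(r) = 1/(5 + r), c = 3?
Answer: 17889/8 ≈ 2236.1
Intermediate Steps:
P(r) = -3/2 + 1/(6*(5 + r))
L(l, D) = -l + D*(-44 - 9*l)/(6*(5 + l)) (L(l, D) = -l + ((-44 - 9*l)/(6*(5 + l)))*D = -l + D*(-44 - 9*l)/(6*(5 + l)))
y(M) = -8 + M² - 4*M (y(M) = -3 + ((M² - 4*M) - 5) = -3 + (-5 + M² - 4*M) = -8 + M² - 4*M)
402*(L(3, c) + y(-3)) = 402*((-1*3*(5 + 3) - ⅙*3*(44 + 9*3))/(5 + 3) + (-8 + (-3)² - 4*(-3))) = 402*((-1*3*8 - ⅙*3*(44 + 27))/8 + (-8 + 9 + 12)) = 402*((-24 - ⅙*3*71)/8 + 13) = 402*((-24 - 71/2)/8 + 13) = 402*((⅛)*(-119/2) + 13) = 402*(-119/16 + 13) = 402*(89/16) = 17889/8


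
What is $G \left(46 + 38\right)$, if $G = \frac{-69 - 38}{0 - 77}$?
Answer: $\frac{1284}{11} \approx 116.73$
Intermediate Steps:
$G = \frac{107}{77}$ ($G = \frac{-69 - 38}{-77} = \left(-107\right) \left(- \frac{1}{77}\right) = \frac{107}{77} \approx 1.3896$)
$G \left(46 + 38\right) = \frac{107 \left(46 + 38\right)}{77} = \frac{107}{77} \cdot 84 = \frac{1284}{11}$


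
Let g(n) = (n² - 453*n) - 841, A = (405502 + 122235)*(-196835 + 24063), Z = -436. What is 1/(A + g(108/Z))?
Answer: -11881/1083287929167297 ≈ -1.0968e-11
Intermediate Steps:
A = -91178176964 (A = 527737*(-172772) = -91178176964)
g(n) = -841 + n² - 453*n
1/(A + g(108/Z)) = 1/(-91178176964 + (-841 + (108/(-436))² - 48924/(-436))) = 1/(-91178176964 + (-841 + (108*(-1/436))² - 48924*(-1)/436)) = 1/(-91178176964 + (-841 + (-27/109)² - 453*(-27/109))) = 1/(-91178176964 + (-841 + 729/11881 + 12231/109)) = 1/(-91178176964 - 8658013/11881) = 1/(-1083287929167297/11881) = -11881/1083287929167297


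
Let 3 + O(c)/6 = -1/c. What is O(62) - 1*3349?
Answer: -104380/31 ≈ -3367.1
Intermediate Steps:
O(c) = -18 - 6/c (O(c) = -18 + 6*(-1/c) = -18 - 6/c)
O(62) - 1*3349 = (-18 - 6/62) - 1*3349 = (-18 - 6*1/62) - 3349 = (-18 - 3/31) - 3349 = -561/31 - 3349 = -104380/31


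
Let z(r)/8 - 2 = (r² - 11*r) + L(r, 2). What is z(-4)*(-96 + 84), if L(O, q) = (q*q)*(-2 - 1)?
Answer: -4800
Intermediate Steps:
L(O, q) = -3*q² (L(O, q) = q²*(-3) = -3*q²)
z(r) = -80 - 88*r + 8*r² (z(r) = 16 + 8*((r² - 11*r) - 3*2²) = 16 + 8*((r² - 11*r) - 3*4) = 16 + 8*((r² - 11*r) - 12) = 16 + 8*(-12 + r² - 11*r) = 16 + (-96 - 88*r + 8*r²) = -80 - 88*r + 8*r²)
z(-4)*(-96 + 84) = (-80 - 88*(-4) + 8*(-4)²)*(-96 + 84) = (-80 + 352 + 8*16)*(-12) = (-80 + 352 + 128)*(-12) = 400*(-12) = -4800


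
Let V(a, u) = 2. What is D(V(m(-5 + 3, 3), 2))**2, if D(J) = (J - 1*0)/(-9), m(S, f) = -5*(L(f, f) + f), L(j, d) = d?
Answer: 4/81 ≈ 0.049383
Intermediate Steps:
m(S, f) = -10*f (m(S, f) = -5*(f + f) = -10*f)
D(J) = -J/9 (D(J) = (J + 0)*(-1/9) = J*(-1/9) = -J/9)
D(V(m(-5 + 3, 3), 2))**2 = (-1/9*2)**2 = (-2/9)**2 = 4/81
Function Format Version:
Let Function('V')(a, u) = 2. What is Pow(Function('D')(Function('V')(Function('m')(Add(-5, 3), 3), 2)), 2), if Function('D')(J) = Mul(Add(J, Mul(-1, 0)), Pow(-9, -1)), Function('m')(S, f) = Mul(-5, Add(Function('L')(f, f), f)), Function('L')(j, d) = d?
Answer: Rational(4, 81) ≈ 0.049383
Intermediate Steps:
Function('m')(S, f) = Mul(-10, f) (Function('m')(S, f) = Mul(-5, Add(f, f)) = Mul(-5, Mul(2, f)) = Mul(-10, f))
Function('D')(J) = Mul(Rational(-1, 9), J) (Function('D')(J) = Mul(Add(J, 0), Rational(-1, 9)) = Mul(J, Rational(-1, 9)) = Mul(Rational(-1, 9), J))
Pow(Function('D')(Function('V')(Function('m')(Add(-5, 3), 3), 2)), 2) = Pow(Mul(Rational(-1, 9), 2), 2) = Pow(Rational(-2, 9), 2) = Rational(4, 81)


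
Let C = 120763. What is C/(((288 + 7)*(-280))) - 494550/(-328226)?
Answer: 606136781/13555733800 ≈ 0.044714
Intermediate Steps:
C/(((288 + 7)*(-280))) - 494550/(-328226) = 120763/(((288 + 7)*(-280))) - 494550/(-328226) = 120763/((295*(-280))) - 494550*(-1/328226) = 120763/(-82600) + 247275/164113 = 120763*(-1/82600) + 247275/164113 = -120763/82600 + 247275/164113 = 606136781/13555733800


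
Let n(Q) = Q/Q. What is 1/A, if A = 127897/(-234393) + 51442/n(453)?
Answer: 234393/12057516809 ≈ 1.9440e-5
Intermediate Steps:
n(Q) = 1
A = 12057516809/234393 (A = 127897/(-234393) + 51442/1 = 127897*(-1/234393) + 51442*1 = -127897/234393 + 51442 = 12057516809/234393 ≈ 51441.)
1/A = 1/(12057516809/234393) = 234393/12057516809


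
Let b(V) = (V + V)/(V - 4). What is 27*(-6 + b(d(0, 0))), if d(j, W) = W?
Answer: -162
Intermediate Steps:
b(V) = 2*V/(-4 + V) (b(V) = (2*V)/(-4 + V) = 2*V/(-4 + V))
27*(-6 + b(d(0, 0))) = 27*(-6 + 2*0/(-4 + 0)) = 27*(-6 + 2*0/(-4)) = 27*(-6 + 2*0*(-¼)) = 27*(-6 + 0) = 27*(-6) = -162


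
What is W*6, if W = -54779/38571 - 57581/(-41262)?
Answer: -43851/295711 ≈ -0.14829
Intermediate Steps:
W = -14617/591422 (W = -54779*1/38571 - 57581*(-1/41262) = -54779/38571 + 57581/41262 = -14617/591422 ≈ -0.024715)
W*6 = -14617/591422*6 = -43851/295711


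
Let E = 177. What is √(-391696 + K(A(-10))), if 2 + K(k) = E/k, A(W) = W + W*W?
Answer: I*√352526430/30 ≈ 625.86*I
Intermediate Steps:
A(W) = W + W²
K(k) = -2 + 177/k
√(-391696 + K(A(-10))) = √(-391696 + (-2 + 177/((-10*(1 - 10))))) = √(-391696 + (-2 + 177/((-10*(-9))))) = √(-391696 + (-2 + 177/90)) = √(-391696 + (-2 + 177*(1/90))) = √(-391696 + (-2 + 59/30)) = √(-391696 - 1/30) = √(-11750881/30) = I*√352526430/30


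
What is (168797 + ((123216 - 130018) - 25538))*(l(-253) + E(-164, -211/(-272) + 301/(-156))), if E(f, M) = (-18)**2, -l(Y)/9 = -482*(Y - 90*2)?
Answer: -256270339710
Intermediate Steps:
l(Y) = -780840 + 4338*Y (l(Y) = -(-4338)*(Y - 90*2) = -(-4338)*(Y - 180) = -(-4338)*(-180 + Y) = -9*(86760 - 482*Y) = -780840 + 4338*Y)
E(f, M) = 324
(168797 + ((123216 - 130018) - 25538))*(l(-253) + E(-164, -211/(-272) + 301/(-156))) = (168797 + ((123216 - 130018) - 25538))*((-780840 + 4338*(-253)) + 324) = (168797 + (-6802 - 25538))*((-780840 - 1097514) + 324) = (168797 - 32340)*(-1878354 + 324) = 136457*(-1878030) = -256270339710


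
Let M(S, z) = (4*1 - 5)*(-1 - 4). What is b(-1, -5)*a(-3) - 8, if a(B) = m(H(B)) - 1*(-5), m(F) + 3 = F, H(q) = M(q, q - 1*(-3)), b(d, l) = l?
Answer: -43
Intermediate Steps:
M(S, z) = 5 (M(S, z) = (4 - 5)*(-5) = -1*(-5) = 5)
H(q) = 5
m(F) = -3 + F
a(B) = 7 (a(B) = (-3 + 5) - 1*(-5) = 2 + 5 = 7)
b(-1, -5)*a(-3) - 8 = -5*7 - 8 = -35 - 8 = -43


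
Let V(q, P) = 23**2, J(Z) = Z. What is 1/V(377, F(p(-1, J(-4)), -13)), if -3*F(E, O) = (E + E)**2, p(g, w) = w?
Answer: 1/529 ≈ 0.0018904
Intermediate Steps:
F(E, O) = -4*E**2/3 (F(E, O) = -(E + E)**2/3 = -4*E**2/3)
V(q, P) = 529
1/V(377, F(p(-1, J(-4)), -13)) = 1/529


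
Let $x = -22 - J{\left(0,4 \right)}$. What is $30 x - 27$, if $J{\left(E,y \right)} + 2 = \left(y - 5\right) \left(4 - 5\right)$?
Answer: $-657$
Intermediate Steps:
$J{\left(E,y \right)} = 3 - y$ ($J{\left(E,y \right)} = -2 + \left(y - 5\right) \left(4 - 5\right) = -2 + \left(-5 + y\right) \left(-1\right) = -2 - \left(-5 + y\right) = 3 - y$)
$x = -21$ ($x = -22 - \left(3 - 4\right) = -22 - -1 = -22 + 1 = -21$)
$30 x - 27 = 30 \left(-21\right) - 27 = -630 - 27 = -657$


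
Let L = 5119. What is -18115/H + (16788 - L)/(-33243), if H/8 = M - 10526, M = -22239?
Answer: -70185181/248961576 ≈ -0.28191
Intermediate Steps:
H = -262120 (H = 8*(-22239 - 10526) = 8*(-32765) = -262120)
-18115/H + (16788 - L)/(-33243) = -18115/(-262120) + (16788 - 1*5119)/(-33243) = -18115*(-1/262120) + (16788 - 5119)*(-1/33243) = 3623/52424 + 11669*(-1/33243) = 3623/52424 - 1667/4749 = -70185181/248961576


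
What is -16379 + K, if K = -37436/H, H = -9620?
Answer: -39382136/2405 ≈ -16375.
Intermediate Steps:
K = 9359/2405 (K = -37436/(-9620) = -37436*(-1/9620) = 9359/2405 ≈ 3.8915)
-16379 + K = -16379 + 9359/2405 = -39382136/2405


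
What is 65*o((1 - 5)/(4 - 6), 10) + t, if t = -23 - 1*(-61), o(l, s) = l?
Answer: 168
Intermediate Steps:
t = 38 (t = -23 + 61 = 38)
65*o((1 - 5)/(4 - 6), 10) + t = 65*((1 - 5)/(4 - 6)) + 38 = 65*(-4/(-2)) + 38 = 65*(-4*(-1/2)) + 38 = 65*2 + 38 = 130 + 38 = 168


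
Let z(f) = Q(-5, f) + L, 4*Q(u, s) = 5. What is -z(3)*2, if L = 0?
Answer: -5/2 ≈ -2.5000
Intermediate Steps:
Q(u, s) = 5/4 (Q(u, s) = (1/4)*5 = 5/4)
z(f) = 5/4 (z(f) = 5/4 + 0 = 5/4)
-z(3)*2 = -1*5/4*2 = -5/4*2 = -5/2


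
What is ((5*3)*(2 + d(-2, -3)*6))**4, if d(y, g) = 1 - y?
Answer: 8100000000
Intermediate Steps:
((5*3)*(2 + d(-2, -3)*6))**4 = ((5*3)*(2 + (1 - 1*(-2))*6))**4 = (15*(2 + (1 + 2)*6))**4 = (15*(2 + 3*6))**4 = (15*(2 + 18))**4 = (15*20)**4 = 300**4 = 8100000000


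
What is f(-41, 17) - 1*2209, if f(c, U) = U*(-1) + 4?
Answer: -2222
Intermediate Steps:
f(c, U) = 4 - U (f(c, U) = -U + 4 = 4 - U)
f(-41, 17) - 1*2209 = (4 - 1*17) - 1*2209 = (4 - 17) - 2209 = -13 - 2209 = -2222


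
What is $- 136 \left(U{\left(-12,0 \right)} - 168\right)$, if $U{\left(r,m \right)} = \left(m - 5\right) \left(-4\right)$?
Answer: $20128$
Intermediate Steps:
$U{\left(r,m \right)} = 20 - 4 m$ ($U{\left(r,m \right)} = \left(-5 + m\right) \left(-4\right) = 20 - 4 m$)
$- 136 \left(U{\left(-12,0 \right)} - 168\right) = - 136 \left(\left(20 - 0\right) - 168\right) = - 136 \left(\left(20 + 0\right) - 168\right) = - 136 \left(20 - 168\right) = \left(-136\right) \left(-148\right) = 20128$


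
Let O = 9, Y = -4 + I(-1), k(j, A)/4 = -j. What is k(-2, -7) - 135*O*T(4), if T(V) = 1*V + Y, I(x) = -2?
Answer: 2438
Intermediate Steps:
k(j, A) = -4*j (k(j, A) = 4*(-j) = -4*j)
Y = -6 (Y = -4 - 2 = -6)
T(V) = -6 + V (T(V) = 1*V - 6 = V - 6 = -6 + V)
k(-2, -7) - 135*O*T(4) = -4*(-2) - 1215*(-6 + 4) = 8 - 1215*(-2) = 8 - 135*(-18) = 8 + 2430 = 2438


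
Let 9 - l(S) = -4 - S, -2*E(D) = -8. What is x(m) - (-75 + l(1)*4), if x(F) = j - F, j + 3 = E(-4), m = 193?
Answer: -173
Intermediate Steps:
E(D) = 4 (E(D) = -1/2*(-8) = 4)
j = 1 (j = -3 + 4 = 1)
l(S) = 13 + S (l(S) = 9 - (-4 - S) = 9 + (4 + S) = 13 + S)
x(F) = 1 - F
x(m) - (-75 + l(1)*4) = (1 - 1*193) - (-75 + (13 + 1)*4) = (1 - 193) - (-75 + 14*4) = -192 - (-75 + 56) = -192 - 1*(-19) = -192 + 19 = -173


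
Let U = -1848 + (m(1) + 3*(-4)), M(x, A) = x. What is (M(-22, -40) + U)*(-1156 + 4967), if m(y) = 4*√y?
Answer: -7157058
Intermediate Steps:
U = -1856 (U = -1848 + (4*√1 + 3*(-4)) = -1848 + (4*1 - 12) = -1848 + (4 - 12) = -1848 - 8 = -1856)
(M(-22, -40) + U)*(-1156 + 4967) = (-22 - 1856)*(-1156 + 4967) = -1878*3811 = -7157058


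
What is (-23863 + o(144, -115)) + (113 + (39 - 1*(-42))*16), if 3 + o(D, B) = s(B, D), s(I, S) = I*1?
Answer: -22572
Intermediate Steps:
s(I, S) = I
o(D, B) = -3 + B
(-23863 + o(144, -115)) + (113 + (39 - 1*(-42))*16) = (-23863 + (-3 - 115)) + (113 + (39 - 1*(-42))*16) = (-23863 - 118) + (113 + (39 + 42)*16) = -23981 + (113 + 81*16) = -23981 + (113 + 1296) = -23981 + 1409 = -22572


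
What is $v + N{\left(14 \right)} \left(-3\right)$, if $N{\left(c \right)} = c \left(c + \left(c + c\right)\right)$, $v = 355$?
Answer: $-1409$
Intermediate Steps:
$N{\left(c \right)} = 3 c^{2}$ ($N{\left(c \right)} = c \left(c + 2 c\right) = c 3 c = 3 c^{2}$)
$v + N{\left(14 \right)} \left(-3\right) = 355 + 3 \cdot 14^{2} \left(-3\right) = 355 + 3 \cdot 196 \left(-3\right) = 355 + 588 \left(-3\right) = 355 - 1764 = -1409$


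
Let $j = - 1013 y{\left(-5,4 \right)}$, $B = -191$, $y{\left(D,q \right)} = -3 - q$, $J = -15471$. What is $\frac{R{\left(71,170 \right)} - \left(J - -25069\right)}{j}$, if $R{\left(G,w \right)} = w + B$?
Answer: $- \frac{9619}{7091} \approx -1.3565$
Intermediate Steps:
$j = 7091$ ($j = - 1013 \left(-3 - 4\right) = \left(-1013\right) \left(-7\right) = 7091$)
$R{\left(G,w \right)} = -191 + w$ ($R{\left(G,w \right)} = w - 191 = -191 + w$)
$\frac{R{\left(71,170 \right)} - \left(J - -25069\right)}{j} = \frac{\left(-191 + 170\right) - \left(-15471 - -25069\right)}{7091} = \left(-21 - \left(-15471 + 25069\right)\right) \frac{1}{7091} = \left(-21 - 9598\right) \frac{1}{7091} = \left(-9619\right) \frac{1}{7091} = - \frac{9619}{7091}$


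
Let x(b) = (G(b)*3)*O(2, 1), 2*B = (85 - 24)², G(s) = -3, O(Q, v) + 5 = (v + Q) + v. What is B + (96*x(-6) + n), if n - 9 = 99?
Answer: 5665/2 ≈ 2832.5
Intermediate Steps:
n = 108 (n = 9 + 99 = 108)
O(Q, v) = -5 + Q + 2*v (O(Q, v) = -5 + ((v + Q) + v) = -5 + ((Q + v) + v) = -5 + (Q + 2*v) = -5 + Q + 2*v)
B = 3721/2 (B = (85 - 24)²/2 = (½)*61² = (½)*3721 = 3721/2 ≈ 1860.5)
x(b) = 9 (x(b) = (-3*3)*(-5 + 2 + 2*1) = -9*(-5 + 2 + 2) = -9*(-1) = 9)
B + (96*x(-6) + n) = 3721/2 + (96*9 + 108) = 3721/2 + (864 + 108) = 3721/2 + 972 = 5665/2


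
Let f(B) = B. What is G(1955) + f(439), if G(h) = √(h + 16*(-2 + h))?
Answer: 439 + √33203 ≈ 621.22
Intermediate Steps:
G(h) = √(-32 + 17*h) (G(h) = √(h + (-32 + 16*h)) = √(-32 + 17*h))
G(1955) + f(439) = √(-32 + 17*1955) + 439 = √(-32 + 33235) + 439 = √33203 + 439 = 439 + √33203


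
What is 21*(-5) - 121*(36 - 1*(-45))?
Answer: -9906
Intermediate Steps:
21*(-5) - 121*(36 - 1*(-45)) = -105 - 121*(36 + 45) = -105 - 121*81 = -105 - 9801 = -9906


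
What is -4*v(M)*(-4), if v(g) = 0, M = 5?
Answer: 0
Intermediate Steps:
-4*v(M)*(-4) = -4*0*(-4) = 0*(-4) = 0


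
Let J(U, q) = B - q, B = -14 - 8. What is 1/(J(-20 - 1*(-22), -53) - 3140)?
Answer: -1/3109 ≈ -0.00032165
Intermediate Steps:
B = -22
J(U, q) = -22 - q
1/(J(-20 - 1*(-22), -53) - 3140) = 1/((-22 - 1*(-53)) - 3140) = 1/((-22 + 53) - 3140) = 1/(31 - 3140) = 1/(-3109) = -1/3109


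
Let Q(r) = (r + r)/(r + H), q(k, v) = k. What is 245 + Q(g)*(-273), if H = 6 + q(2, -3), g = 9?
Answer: -749/17 ≈ -44.059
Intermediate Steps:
H = 8 (H = 6 + 2 = 8)
Q(r) = 2*r/(8 + r) (Q(r) = (r + r)/(r + 8) = (2*r)/(8 + r) = 2*r/(8 + r))
245 + Q(g)*(-273) = 245 + (2*9/(8 + 9))*(-273) = 245 + (2*9/17)*(-273) = 245 + (2*9*(1/17))*(-273) = 245 + (18/17)*(-273) = 245 - 4914/17 = -749/17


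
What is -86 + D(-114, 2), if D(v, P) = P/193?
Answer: -16596/193 ≈ -85.990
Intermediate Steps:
D(v, P) = P/193 (D(v, P) = P*(1/193) = P/193)
-86 + D(-114, 2) = -86 + (1/193)*2 = -86 + 2/193 = -16596/193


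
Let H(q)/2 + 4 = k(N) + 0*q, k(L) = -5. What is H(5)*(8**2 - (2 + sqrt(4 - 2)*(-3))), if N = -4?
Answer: -1116 - 54*sqrt(2) ≈ -1192.4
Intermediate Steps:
H(q) = -18 (H(q) = -8 + 2*(-5 + 0*q) = -8 + 2*(-5 + 0) = -8 + 2*(-5) = -8 - 10 = -18)
H(5)*(8**2 - (2 + sqrt(4 - 2)*(-3))) = -18*(8**2 - (2 + sqrt(4 - 2)*(-3))) = -18*(64 - (2 + sqrt(2)*(-3))) = -18*(64 - (2 - 3*sqrt(2))) = -18*(64 + (-2 + 3*sqrt(2))) = -18*(62 + 3*sqrt(2)) = -1116 - 54*sqrt(2)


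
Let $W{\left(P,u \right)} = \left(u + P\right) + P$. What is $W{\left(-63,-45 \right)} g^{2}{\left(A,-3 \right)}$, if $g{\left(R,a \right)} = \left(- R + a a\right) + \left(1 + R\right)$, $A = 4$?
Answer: $-17100$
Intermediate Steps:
$W{\left(P,u \right)} = u + 2 P$ ($W{\left(P,u \right)} = \left(P + u\right) + P = u + 2 P$)
$g{\left(R,a \right)} = 1 + a^{2}$ ($g{\left(R,a \right)} = \left(- R + a^{2}\right) + \left(1 + R\right) = \left(a^{2} - R\right) + \left(1 + R\right) = 1 + a^{2}$)
$W{\left(-63,-45 \right)} g^{2}{\left(A,-3 \right)} = \left(-45 + 2 \left(-63\right)\right) \left(1 + \left(-3\right)^{2}\right)^{2} = \left(-45 - 126\right) \left(1 + 9\right)^{2} = - 171 \cdot 10^{2} = \left(-171\right) 100 = -17100$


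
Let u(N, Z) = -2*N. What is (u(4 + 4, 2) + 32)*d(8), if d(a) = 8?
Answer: 128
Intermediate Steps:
(u(4 + 4, 2) + 32)*d(8) = (-2*(4 + 4) + 32)*8 = (-2*8 + 32)*8 = (-16 + 32)*8 = 16*8 = 128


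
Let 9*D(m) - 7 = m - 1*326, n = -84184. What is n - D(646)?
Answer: -252661/3 ≈ -84220.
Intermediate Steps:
D(m) = -319/9 + m/9 (D(m) = 7/9 + (m - 1*326)/9 = 7/9 + (m - 326)/9 = 7/9 + (-326 + m)/9 = 7/9 + (-326/9 + m/9) = -319/9 + m/9)
n - D(646) = -84184 - (-319/9 + (⅑)*646) = -84184 - (-319/9 + 646/9) = -84184 - 1*109/3 = -84184 - 109/3 = -252661/3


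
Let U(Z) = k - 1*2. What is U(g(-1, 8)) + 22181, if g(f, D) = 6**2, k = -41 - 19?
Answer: 22119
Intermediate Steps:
k = -60
g(f, D) = 36
U(Z) = -62 (U(Z) = -60 - 1*2 = -60 - 2 = -62)
U(g(-1, 8)) + 22181 = -62 + 22181 = 22119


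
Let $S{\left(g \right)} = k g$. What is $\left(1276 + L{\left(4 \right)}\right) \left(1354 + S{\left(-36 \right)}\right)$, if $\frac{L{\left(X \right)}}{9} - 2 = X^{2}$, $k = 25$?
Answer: $652852$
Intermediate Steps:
$L{\left(X \right)} = 18 + 9 X^{2}$
$S{\left(g \right)} = 25 g$
$\left(1276 + L{\left(4 \right)}\right) \left(1354 + S{\left(-36 \right)}\right) = \left(1276 + \left(18 + 9 \cdot 4^{2}\right)\right) \left(1354 + 25 \left(-36\right)\right) = \left(1276 + \left(18 + 9 \cdot 16\right)\right) \left(1354 - 900\right) = \left(1276 + \left(18 + 144\right)\right) 454 = \left(1276 + 162\right) 454 = 1438 \cdot 454 = 652852$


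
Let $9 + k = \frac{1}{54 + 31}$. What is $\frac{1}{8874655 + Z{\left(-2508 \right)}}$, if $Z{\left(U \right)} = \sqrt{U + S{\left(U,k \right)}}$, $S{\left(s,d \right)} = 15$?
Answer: $\frac{8874655}{78759501371518} - \frac{3 i \sqrt{277}}{78759501371518} \approx 1.1268 \cdot 10^{-7} - 6.3395 \cdot 10^{-13} i$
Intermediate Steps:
$k = - \frac{764}{85}$ ($k = -9 + \frac{1}{54 + 31} = -9 + \frac{1}{85} = - \frac{764}{85} \approx -8.9882$)
$Z{\left(U \right)} = \sqrt{15 + U}$ ($Z{\left(U \right)} = \sqrt{U + 15} = \sqrt{15 + U}$)
$\frac{1}{8874655 + Z{\left(-2508 \right)}} = \frac{1}{8874655 + \sqrt{15 - 2508}} = \frac{1}{8874655 + \sqrt{-2493}} = \frac{1}{8874655 + 3 i \sqrt{277}}$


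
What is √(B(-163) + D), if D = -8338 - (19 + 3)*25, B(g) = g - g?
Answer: 2*I*√2222 ≈ 94.276*I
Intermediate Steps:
B(g) = 0
D = -8888 (D = -8338 - 22*25 = -8338 - 1*550 = -8338 - 550 = -8888)
√(B(-163) + D) = √(0 - 8888) = √(-8888) = 2*I*√2222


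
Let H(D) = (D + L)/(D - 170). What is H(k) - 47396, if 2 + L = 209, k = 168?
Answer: -95167/2 ≈ -47584.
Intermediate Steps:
L = 207 (L = -2 + 209 = 207)
H(D) = (207 + D)/(-170 + D) (H(D) = (D + 207)/(D - 170) = (207 + D)/(-170 + D))
H(k) - 47396 = (207 + 168)/(-170 + 168) - 47396 = 375/(-2) - 47396 = -½*375 - 47396 = -375/2 - 47396 = -95167/2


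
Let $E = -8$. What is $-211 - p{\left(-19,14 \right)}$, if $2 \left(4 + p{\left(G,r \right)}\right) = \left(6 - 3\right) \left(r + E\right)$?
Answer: $-216$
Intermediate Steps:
$p{\left(G,r \right)} = -16 + \frac{3 r}{2}$ ($p{\left(G,r \right)} = -4 + \frac{\left(6 - 3\right) \left(r - 8\right)}{2} = -4 + \frac{3 \left(-8 + r\right)}{2} = -4 + \frac{-24 + 3 r}{2} = -4 + \left(-12 + \frac{3 r}{2}\right) = -16 + \frac{3 r}{2}$)
$-211 - p{\left(-19,14 \right)} = -211 - \left(-16 + \frac{3}{2} \cdot 14\right) = -211 - \left(-16 + 21\right) = -211 - 5 = -216$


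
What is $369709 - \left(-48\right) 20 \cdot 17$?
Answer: $386029$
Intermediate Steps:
$369709 - \left(-48\right) 20 \cdot 17 = 369709 - \left(-960\right) 17 = 369709 - -16320 = 369709 + 16320 = 386029$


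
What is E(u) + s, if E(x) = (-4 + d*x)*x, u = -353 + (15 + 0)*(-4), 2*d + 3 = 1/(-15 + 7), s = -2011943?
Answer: -36428881/16 ≈ -2.2768e+6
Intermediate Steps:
d = -25/16 (d = -3/2 + 1/(2*(-15 + 7)) = -3/2 + (½)/(-8) = -3/2 + (½)*(-⅛) = -3/2 - 1/16 = -25/16 ≈ -1.5625)
u = -413 (u = -353 + 15*(-4) = -353 - 60 = -413)
E(x) = x*(-4 - 25*x/16) (E(x) = (-4 - 25*x/16)*x = x*(-4 - 25*x/16))
E(u) + s = -1/16*(-413)*(64 + 25*(-413)) - 2011943 = -1/16*(-413)*(64 - 10325) - 2011943 = -1/16*(-413)*(-10261) - 2011943 = -4237793/16 - 2011943 = -36428881/16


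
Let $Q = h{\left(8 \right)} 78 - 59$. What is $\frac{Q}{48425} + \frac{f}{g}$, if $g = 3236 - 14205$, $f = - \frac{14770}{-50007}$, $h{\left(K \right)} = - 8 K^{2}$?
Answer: $- \frac{2970757471}{3596805615} \approx -0.82594$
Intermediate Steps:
$Q = -39995$ ($Q = - 8 \cdot 8^{2} \cdot 78 - 59 = \left(-8\right) 64 \cdot 78 - 59 = \left(-512\right) 78 - 59 = -39936 - 59 = -39995$)
$f = \frac{70}{237}$ ($f = \left(-14770\right) \left(- \frac{1}{50007}\right) = \frac{70}{237} \approx 0.29536$)
$g = -10969$ ($g = 3236 - 14205 = -10969$)
$\frac{Q}{48425} + \frac{f}{g} = - \frac{39995}{48425} + \frac{70}{237 \left(-10969\right)} = \left(-39995\right) \frac{1}{48425} + \frac{70}{237} \left(- \frac{1}{10969}\right) = - \frac{7999}{9685} - \frac{10}{371379} = - \frac{2970757471}{3596805615}$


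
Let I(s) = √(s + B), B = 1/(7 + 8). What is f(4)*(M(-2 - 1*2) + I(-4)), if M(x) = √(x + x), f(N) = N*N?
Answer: 16*I*(√885 + 30*√2)/15 ≈ 76.987*I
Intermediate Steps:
f(N) = N²
B = 1/15 ≈ 0.066667
M(x) = √2*√x (M(x) = √(2*x) = √2*√x)
I(s) = √(1/15 + s) (I(s) = √(s + 1/15) = √(1/15 + s))
f(4)*(M(-2 - 1*2) + I(-4)) = 4²*(√2*√(-2 - 1*2) + √(15 + 225*(-4))/15) = 16*(√2*√(-2 - 2) + √(15 - 900)/15) = 16*(√2*√(-4) + √(-885)/15) = 16*(√2*(2*I) + (I*√885)/15) = 16*(2*I*√2 + I*√885/15) = 32*I*√2 + 16*I*√885/15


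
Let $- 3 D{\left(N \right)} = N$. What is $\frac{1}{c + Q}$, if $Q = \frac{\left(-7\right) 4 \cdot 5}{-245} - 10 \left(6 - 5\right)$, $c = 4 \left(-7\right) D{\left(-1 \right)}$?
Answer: $- \frac{21}{394} \approx -0.053299$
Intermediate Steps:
$D{\left(N \right)} = - \frac{N}{3}$
$c = - \frac{28}{3}$ ($c = 4 \left(-7\right) \left(\left(- \frac{1}{3}\right) \left(-1\right)\right) = \left(-28\right) \frac{1}{3} = - \frac{28}{3} \approx -9.3333$)
$Q = - \frac{66}{7}$ ($Q = \left(-28\right) 5 \left(- \frac{1}{245}\right) - 10 = \left(-140\right) \left(- \frac{1}{245}\right) - 10 = \frac{4}{7} - 10 = - \frac{66}{7} \approx -9.4286$)
$\frac{1}{c + Q} = \frac{1}{- \frac{28}{3} - \frac{66}{7}} = \frac{1}{- \frac{394}{21}} = - \frac{21}{394}$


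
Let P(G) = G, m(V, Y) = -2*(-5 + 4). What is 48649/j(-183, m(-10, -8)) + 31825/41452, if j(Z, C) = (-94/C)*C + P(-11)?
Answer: -2013256723/4352460 ≈ -462.56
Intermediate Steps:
m(V, Y) = 2 (m(V, Y) = -2*(-1) = 2)
j(Z, C) = -105 (j(Z, C) = (-94/C)*C - 11 = -94 - 11 = -105)
48649/j(-183, m(-10, -8)) + 31825/41452 = 48649/(-105) + 31825/41452 = 48649*(-1/105) + 31825*(1/41452) = -48649/105 + 31825/41452 = -2013256723/4352460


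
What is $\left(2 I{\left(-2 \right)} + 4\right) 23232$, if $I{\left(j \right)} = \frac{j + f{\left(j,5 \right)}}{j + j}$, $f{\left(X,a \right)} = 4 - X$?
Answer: $46464$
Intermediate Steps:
$I{\left(j \right)} = \frac{2}{j}$ ($I{\left(j \right)} = \frac{j - \left(-4 + j\right)}{j + j} = \frac{4}{2 j} = 4 \frac{1}{2 j} = \frac{2}{j}$)
$\left(2 I{\left(-2 \right)} + 4\right) 23232 = \left(2 \frac{2}{-2} + 4\right) 23232 = \left(2 \cdot 2 \left(- \frac{1}{2}\right) + 4\right) 23232 = \left(2 \left(-1\right) + 4\right) 23232 = \left(-2 + 4\right) 23232 = 2 \cdot 23232 = 46464$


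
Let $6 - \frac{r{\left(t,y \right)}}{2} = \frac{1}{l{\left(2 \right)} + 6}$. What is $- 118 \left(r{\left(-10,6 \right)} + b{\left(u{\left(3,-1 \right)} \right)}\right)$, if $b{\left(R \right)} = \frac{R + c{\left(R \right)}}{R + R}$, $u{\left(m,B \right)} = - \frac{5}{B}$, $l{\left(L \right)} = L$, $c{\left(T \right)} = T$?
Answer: $- \frac{3009}{2} \approx -1504.5$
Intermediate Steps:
$b{\left(R \right)} = 1$ ($b{\left(R \right)} = \frac{R + R}{R + R} = \frac{2 R}{2 R} = 2 R \frac{1}{2 R} = 1$)
$r{\left(t,y \right)} = \frac{47}{4}$ ($r{\left(t,y \right)} = 12 - \frac{2}{2 + 6} = 12 - \frac{2}{8} = 12 - \frac{1}{4} = \frac{47}{4}$)
$- 118 \left(r{\left(-10,6 \right)} + b{\left(u{\left(3,-1 \right)} \right)}\right) = - 118 \left(\frac{47}{4} + 1\right) = \left(-118\right) \frac{51}{4} = - \frac{3009}{2}$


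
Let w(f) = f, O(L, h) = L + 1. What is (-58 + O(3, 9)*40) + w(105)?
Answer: 207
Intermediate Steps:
O(L, h) = 1 + L
(-58 + O(3, 9)*40) + w(105) = (-58 + (1 + 3)*40) + 105 = (-58 + 4*40) + 105 = (-58 + 160) + 105 = 102 + 105 = 207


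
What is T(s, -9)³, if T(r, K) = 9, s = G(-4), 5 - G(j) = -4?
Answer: 729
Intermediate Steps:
G(j) = 9 (G(j) = 5 - 1*(-4) = 5 + 4 = 9)
s = 9
T(s, -9)³ = 9³ = 729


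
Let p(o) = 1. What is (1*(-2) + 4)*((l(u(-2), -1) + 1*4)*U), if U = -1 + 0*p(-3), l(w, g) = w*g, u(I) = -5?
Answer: -18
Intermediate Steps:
l(w, g) = g*w
U = -1 (U = -1 + 0*1 = -1 + 0 = -1)
(1*(-2) + 4)*((l(u(-2), -1) + 1*4)*U) = (1*(-2) + 4)*((-1*(-5) + 1*4)*(-1)) = (-2 + 4)*((5 + 4)*(-1)) = 2*(9*(-1)) = 2*(-9) = -18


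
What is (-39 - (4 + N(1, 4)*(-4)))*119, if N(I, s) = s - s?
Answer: -5117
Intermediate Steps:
N(I, s) = 0
(-39 - (4 + N(1, 4)*(-4)))*119 = (-39 - (4 + 0*(-4)))*119 = (-39 - (4 + 0))*119 = (-39 - 1*4)*119 = (-39 - 4)*119 = -43*119 = -5117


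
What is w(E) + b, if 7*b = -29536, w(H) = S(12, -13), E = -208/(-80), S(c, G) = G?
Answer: -29627/7 ≈ -4232.4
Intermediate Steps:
E = 13/5 (E = -208*(-1/80) = 13/5 ≈ 2.6000)
w(H) = -13
b = -29536/7 (b = (1/7)*(-29536) = -29536/7 ≈ -4219.4)
w(E) + b = -13 - 29536/7 = -29627/7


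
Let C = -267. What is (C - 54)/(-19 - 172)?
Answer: 321/191 ≈ 1.6806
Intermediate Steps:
(C - 54)/(-19 - 172) = (-267 - 54)/(-19 - 172) = -321/(-191) = -321*(-1/191) = 321/191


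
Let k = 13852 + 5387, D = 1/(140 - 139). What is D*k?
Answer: 19239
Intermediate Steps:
D = 1 (D = 1/1 = 1)
k = 19239
D*k = 1*19239 = 19239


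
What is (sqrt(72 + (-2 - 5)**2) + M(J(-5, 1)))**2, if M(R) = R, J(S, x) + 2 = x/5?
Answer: 2116/25 ≈ 84.640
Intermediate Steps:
J(S, x) = -2 + x/5
(sqrt(72 + (-2 - 5)**2) + M(J(-5, 1)))**2 = (sqrt(72 + (-2 - 5)**2) + (-2 + (1/5)*1))**2 = (sqrt(72 + (-7)**2) + (-2 + 1/5))**2 = (sqrt(72 + 49) - 9/5)**2 = (sqrt(121) - 9/5)**2 = (11 - 9/5)**2 = (46/5)**2 = 2116/25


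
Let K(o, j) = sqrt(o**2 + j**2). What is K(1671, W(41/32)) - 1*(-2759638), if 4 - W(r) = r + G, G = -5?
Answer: 2759638 + sqrt(2859315793)/32 ≈ 2.7613e+6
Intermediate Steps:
W(r) = 9 - r (W(r) = 4 - (r - 5) = 4 - (-5 + r) = 4 + (5 - r) = 9 - r)
K(o, j) = sqrt(j**2 + o**2)
K(1671, W(41/32)) - 1*(-2759638) = sqrt((9 - 41/32)**2 + 1671**2) - 1*(-2759638) = sqrt((9 - 41/32)**2 + 2792241) + 2759638 = sqrt((247/32)**2 + 2792241) + 2759638 = sqrt(61009/1024 + 2792241) + 2759638 = sqrt(2859315793/1024) + 2759638 = sqrt(2859315793)/32 + 2759638 = 2759638 + sqrt(2859315793)/32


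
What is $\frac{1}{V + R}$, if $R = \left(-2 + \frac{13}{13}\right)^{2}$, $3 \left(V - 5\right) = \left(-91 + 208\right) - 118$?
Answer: $\frac{3}{17} \approx 0.17647$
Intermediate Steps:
$V = \frac{14}{3}$ ($V = 5 + \frac{\left(-91 + 208\right) - 118}{3} = 5 + \frac{117 - 118}{3} = 5 + \frac{1}{3} \left(-1\right) = 5 - \frac{1}{3} = \frac{14}{3} \approx 4.6667$)
$R = 1$ ($R = \left(-2 + 13 \cdot \frac{1}{13}\right)^{2} = \left(-2 + 1\right)^{2} = \left(-1\right)^{2} = 1$)
$\frac{1}{V + R} = \frac{1}{\frac{14}{3} + 1} = \frac{1}{\frac{17}{3}} = \frac{3}{17}$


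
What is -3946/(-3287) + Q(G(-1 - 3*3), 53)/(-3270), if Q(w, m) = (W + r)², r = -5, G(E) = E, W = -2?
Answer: 12742357/10748490 ≈ 1.1855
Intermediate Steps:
Q(w, m) = 49 (Q(w, m) = (-2 - 5)² = (-7)² = 49)
-3946/(-3287) + Q(G(-1 - 3*3), 53)/(-3270) = -3946/(-3287) + 49/(-3270) = -3946*(-1/3287) + 49*(-1/3270) = 3946/3287 - 49/3270 = 12742357/10748490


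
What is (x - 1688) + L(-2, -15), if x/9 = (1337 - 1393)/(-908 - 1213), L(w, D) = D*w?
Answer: -167434/101 ≈ -1657.8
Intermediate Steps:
x = 24/101 (x = 9*((1337 - 1393)/(-908 - 1213)) = 9*(-56/(-2121)) = 9*(-56*(-1/2121)) = 9*(8/303) = 24/101 ≈ 0.23762)
(x - 1688) + L(-2, -15) = (24/101 - 1688) - 15*(-2) = -170464/101 + 30 = -167434/101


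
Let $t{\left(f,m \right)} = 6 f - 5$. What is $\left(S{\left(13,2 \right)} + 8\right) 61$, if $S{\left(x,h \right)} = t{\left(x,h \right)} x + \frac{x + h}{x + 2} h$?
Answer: $58499$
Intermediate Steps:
$t{\left(f,m \right)} = -5 + 6 f$
$S{\left(x,h \right)} = x \left(-5 + 6 x\right) + \frac{h \left(h + x\right)}{2 + x}$ ($S{\left(x,h \right)} = \left(-5 + 6 x\right) x + \frac{x + h}{x + 2} h = x \left(-5 + 6 x\right) + \frac{h + x}{2 + x} h = x \left(-5 + 6 x\right) + \frac{h \left(h + x\right)}{2 + x}$)
$\left(S{\left(13,2 \right)} + 8\right) 61 = \left(\frac{2^{2} - 130 + 6 \cdot 13^{3} + 7 \cdot 13^{2} + 2 \cdot 13}{2 + 13} + 8\right) 61 = \left(\frac{4 - 130 + 6 \cdot 2197 + 7 \cdot 169 + 26}{15} + 8\right) 61 = \left(\frac{4 - 130 + 13182 + 1183 + 26}{15} + 8\right) 61 = \left(\frac{1}{15} \cdot 14265 + 8\right) 61 = \left(951 + 8\right) 61 = 959 \cdot 61 = 58499$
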